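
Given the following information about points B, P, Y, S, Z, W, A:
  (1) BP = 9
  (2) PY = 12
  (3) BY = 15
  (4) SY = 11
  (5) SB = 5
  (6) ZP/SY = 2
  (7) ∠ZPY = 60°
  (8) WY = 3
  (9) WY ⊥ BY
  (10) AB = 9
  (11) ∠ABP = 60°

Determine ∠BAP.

Step 1: By the law of cosines on triangle ABP: AP² = 9² + 9² − 2·9·9·cos(60°) = 81, so AP = 9.
Step 2: By the inverse law of cosines on triangle BAP: cos(∠BAP) = (9² + 9² − 9²) / (2·9·9) = 81/162 = 0.5, so ∠BAP = 60°.

Therefore, the measure of angle ∠BAP = 60°.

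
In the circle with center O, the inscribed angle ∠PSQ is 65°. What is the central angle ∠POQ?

Central angle = 2 × 65° = 130° (inscribed angle theorem).

130°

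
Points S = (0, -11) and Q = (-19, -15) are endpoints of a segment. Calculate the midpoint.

The midpoint is the average of the coordinates:
x: (0 + -19)/2 = -19/2
y: (-11 + -15)/2 = -13
Midpoint = (-19/2, -13)

(-19/2, -13)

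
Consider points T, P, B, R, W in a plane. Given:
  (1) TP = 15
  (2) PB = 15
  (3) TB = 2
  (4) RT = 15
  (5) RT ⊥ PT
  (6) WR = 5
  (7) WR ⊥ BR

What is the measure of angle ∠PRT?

Step 1: By the law of cosines on triangle RTP: RP² = 15² + 15² − 2·15·15·cos(90°) = 450, so RP = 15·√2.
Step 2: By the inverse law of cosines on triangle PRT: cos(∠PRT) = ((15·√2)² + 15² − 15²) / (2·15·√2·15) = 450/636.4 = 0.7071, so ∠PRT = 45°.

Therefore, the measure of angle ∠PRT = 45°.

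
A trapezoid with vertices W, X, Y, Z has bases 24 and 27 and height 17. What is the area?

Area of a trapezoid = (base1 + base2) * height / 2
Area = (24 + 27) * 17 / 2
Area = 51 * 17 / 2
Area = 867 / 2
Area = 867/2

867/2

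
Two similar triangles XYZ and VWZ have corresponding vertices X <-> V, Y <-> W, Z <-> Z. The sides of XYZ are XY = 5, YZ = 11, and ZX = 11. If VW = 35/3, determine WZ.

Similar triangles have proportional sides. Setting up the proportion:
VW / XY = WZ / YZ
35/3 / 5 = WZ / 11
WZ = 11 * 35/3 / 5 = 77/3.

77/3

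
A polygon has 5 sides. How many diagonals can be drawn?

Total line segments between 5 vertices = C(5,2) = 10.
Subtract the 5 sides: 10 - 5 = 5 diagonals.

5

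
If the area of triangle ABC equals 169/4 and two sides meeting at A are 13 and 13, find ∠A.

From the SAS area formula Area = (1/2)ab sin(C), rearranging gives sin(C) = 2*Area/(ab).
sin(C) = 2 * 169/4 / (169) = 1/2.
Therefore C = arcsin(1/2) = 30°.
Since sin(180° - C) = sin(C), the obtuse angle 150° gives the same area, so C = 30° or C = 150°.

30° or 150°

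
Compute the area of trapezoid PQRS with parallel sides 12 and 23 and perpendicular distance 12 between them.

Area of a trapezoid = (base1 + base2) * height / 2
Area = (12 + 23) * 12 / 2
Area = 35 * 12 / 2
Area = 420 / 2
Area = 210

210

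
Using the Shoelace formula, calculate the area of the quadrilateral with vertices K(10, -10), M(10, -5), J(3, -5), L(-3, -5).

Using the Shoelace formula for a quadrilateral (vertices in order):
Area = (1/2)|sum of (x_i * y_(i+1) - x_(i+1) * y_i)|
Terms: (10*-5 - 10*-10) = 50, (10*-5 - 3*-5) = -35, (3*-5 - -3*-5) = -30, (-3*-10 - 10*-5) = 80
Sum = 65
Area = (1/2)(65) = 65/2

65/2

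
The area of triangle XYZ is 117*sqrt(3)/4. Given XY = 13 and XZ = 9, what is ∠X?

From the SAS area formula Area = (1/2)ab sin(C), rearranging gives sin(C) = 2*Area/(ab).
sin(C) = 2 * 117*sqrt(3)/4 / (117) = sqrt(3)/2.
Therefore C = arcsin(sqrt(3)/2) = 60°.
Since sin(180° - C) = sin(C), the obtuse angle 120° gives the same area, so C = 60° or C = 120°.

60° or 120°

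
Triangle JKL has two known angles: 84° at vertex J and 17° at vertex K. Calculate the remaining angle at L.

angle L = 180 - 84 - 17 = 79 degrees.

79 degrees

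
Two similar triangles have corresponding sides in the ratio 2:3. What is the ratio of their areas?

The ratio of areas of similar triangles equals the square of the side ratio.
Side ratio = 2:3
Area ratio = (2/3)^2 = 4/9 = 4:9

4:9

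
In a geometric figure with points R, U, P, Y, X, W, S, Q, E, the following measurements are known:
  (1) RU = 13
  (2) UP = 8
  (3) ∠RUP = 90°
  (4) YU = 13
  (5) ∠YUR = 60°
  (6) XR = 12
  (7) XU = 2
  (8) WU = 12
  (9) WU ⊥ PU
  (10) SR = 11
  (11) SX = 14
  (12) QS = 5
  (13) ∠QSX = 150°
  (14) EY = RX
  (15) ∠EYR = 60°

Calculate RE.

From the given relations: EY = RX = 12.
Step 1: By the law of cosines on triangle RUY: RY² = 13² + 13² − 2·13·13·cos(60°) = 169, so RY = 13.
Step 2: By the law of cosines on triangle RYE: RE² = 13² + 12² − 2·13·12·cos(60°) = 157, so RE = √157.

Therefore, the length of RE = √157.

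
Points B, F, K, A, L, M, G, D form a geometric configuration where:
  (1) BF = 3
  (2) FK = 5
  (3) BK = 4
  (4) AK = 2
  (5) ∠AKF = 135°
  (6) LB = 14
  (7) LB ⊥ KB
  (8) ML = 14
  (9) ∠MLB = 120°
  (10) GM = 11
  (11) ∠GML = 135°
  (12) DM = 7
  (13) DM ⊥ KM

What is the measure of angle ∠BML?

Step 1: By the law of cosines on triangle MLB: MB² = 14² + 14² − 2·14·14·cos(120°) = 588, so MB = 14·√3.
Step 2: By the inverse law of cosines on triangle BML: cos(∠BML) = ((14·√3)² + 14² − 14²) / (2·14·√3·14) = 588/678.96 = 0.866, so ∠BML = 30°.

Therefore, the measure of angle ∠BML = 30°.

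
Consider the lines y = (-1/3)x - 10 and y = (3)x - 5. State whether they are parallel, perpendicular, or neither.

Slope of line 1: m1 = -1/3
Slope of line 2: m2 = 3
m1 * m2 = -1, so perpendicular.

Perpendicular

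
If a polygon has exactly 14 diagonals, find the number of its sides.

Using d = n(n - 3)/2, we solve 14 = n(n - 3)/2.
So n(n - 3) = 28.
Testing n = 7: 7 * 4 = 28 = 28. Correct.
The polygon has 7 sides.

7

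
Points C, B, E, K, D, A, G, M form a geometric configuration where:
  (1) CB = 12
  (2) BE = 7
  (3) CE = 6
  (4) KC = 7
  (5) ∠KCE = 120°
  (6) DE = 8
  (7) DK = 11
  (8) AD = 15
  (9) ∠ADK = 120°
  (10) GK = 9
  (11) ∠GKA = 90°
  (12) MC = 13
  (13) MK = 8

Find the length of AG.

Step 1: By the law of cosines on triangle ADK: AK² = 15² + 11² − 2·15·11·cos(120°) = 511, so AK ≈ 22.61.
Step 2: By the law of cosines on triangle AKG: AG² = 22.61² + 9² − 2·22.61·9·cos(90°) = 592, so AG = 4·√37.

Therefore, the length of AG = 4·√37.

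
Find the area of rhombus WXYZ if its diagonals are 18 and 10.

Area = (18 * 10) / 2 = 180 / 2 = 90

90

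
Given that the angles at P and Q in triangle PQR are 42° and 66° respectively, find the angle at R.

Let angle R = x. Then 42 + 66 + x = 180.
x = 180 - 108 = 72 degrees.

72 degrees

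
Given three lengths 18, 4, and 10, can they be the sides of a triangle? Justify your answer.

Check the triangle inequality: 4 + 10 = 14 ≤ 18.
Since the sum of two sides does not exceed the third, no triangle can be formed.

No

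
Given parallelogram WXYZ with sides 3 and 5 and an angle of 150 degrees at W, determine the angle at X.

Consecutive angles are supplementary: angle X = 180 - 150 = 30 degrees.

30 degrees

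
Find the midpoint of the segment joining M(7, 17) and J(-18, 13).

The midpoint is the average of the coordinates:
x: (7 + -18)/2 = -11/2
y: (17 + 13)/2 = 15
Midpoint = (-11/2, 15)

(-11/2, 15)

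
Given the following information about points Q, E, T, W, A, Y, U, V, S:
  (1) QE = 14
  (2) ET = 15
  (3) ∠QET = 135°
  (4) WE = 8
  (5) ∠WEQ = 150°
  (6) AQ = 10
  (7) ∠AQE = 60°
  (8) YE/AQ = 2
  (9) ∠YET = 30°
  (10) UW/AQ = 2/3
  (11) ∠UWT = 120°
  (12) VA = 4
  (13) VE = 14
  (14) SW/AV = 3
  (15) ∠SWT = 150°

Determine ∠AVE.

Step 1: By the law of cosines on triangle AQE: AE² = 10² + 14² − 2·10·14·cos(60°) = 156, so AE = 2·√39.
Step 2: By the inverse law of cosines on triangle AVE: cos(∠AVE) = (4² + 14² − (2·√39)²) / (2·4·14) = 56/112 = 0.5, so ∠AVE = 60°.

Therefore, the measure of angle ∠AVE = 60°.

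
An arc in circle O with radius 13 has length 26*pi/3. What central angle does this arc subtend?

The full circumference is 2πr = 26*pi.
The arc is 26*pi/3 / 26*pi = 1/3 of the full circle.
So the central angle = 1/3 × 360° = 120°.

120°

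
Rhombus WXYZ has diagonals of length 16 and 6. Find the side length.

In a rhombus, the diagonals bisect each other perpendicularly, creating four congruent right triangles.
Each triangle has legs 8 (half of 16) and 3 (half of 6).
The hypotenuse of each right triangle is a side of the rhombus:
side = sqrt(8^2 + 3^2) = sqrt(73)

sqrt(73)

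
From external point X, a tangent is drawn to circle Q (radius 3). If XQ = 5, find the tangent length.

Let T be the point of tangency. Then QT ⊥ XT (radius ⊥ tangent).
In right triangle QTX: QX² = QT² + XT²
5² = 3² + XT²
XT² = 16, XT = 4

4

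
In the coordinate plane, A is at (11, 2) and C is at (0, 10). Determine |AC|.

d = sqrt((0 - 11)^2 + (10 - 2)^2)
d = sqrt(-11^2 + 8^2)
d = sqrt(121 + 64)
d = sqrt(185)

sqrt(185)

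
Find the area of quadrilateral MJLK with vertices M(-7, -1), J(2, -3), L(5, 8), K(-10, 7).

The Shoelace formula works by pairing each vertex with the next (cycling back to the first).
For each pair, compute x_i*y_(i+1) - x_(i+1)*y_i:
  (-7*-3 - 2*-1) = 23
  (2*8 - 5*-3) = 31
  (5*7 - -10*8) = 115
  (-10*-1 - -7*7) = 59
Taking half the absolute value of the total: Area = (1/2)(228) = 114.

114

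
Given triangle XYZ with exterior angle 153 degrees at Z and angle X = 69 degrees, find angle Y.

The exterior angle theorem states that an exterior angle equals the sum of the two non-adjacent interior angles.
So 153 = 69 + angle Y, which gives angle Y = 153 - 69 = 84 degrees.

84 degrees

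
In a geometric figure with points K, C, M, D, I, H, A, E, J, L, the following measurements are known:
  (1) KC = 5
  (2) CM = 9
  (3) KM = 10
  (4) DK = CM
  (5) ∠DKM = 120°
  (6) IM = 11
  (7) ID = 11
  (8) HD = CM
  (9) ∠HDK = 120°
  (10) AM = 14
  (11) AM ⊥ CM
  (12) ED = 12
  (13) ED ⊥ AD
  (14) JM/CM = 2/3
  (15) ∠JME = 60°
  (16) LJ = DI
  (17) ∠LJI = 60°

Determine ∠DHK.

From the given relations: HD = CM = 9; DK = CM = 9.
Step 1: By the law of cosines on triangle HDK: HK² = 9² + 9² − 2·9·9·cos(120°) = 243, so HK = 9·√3.
Step 2: By the inverse law of cosines on triangle DHK: cos(∠DHK) = (9² + (9·√3)² − 9²) / (2·9·9·√3) = 243/280.59 = 0.866, so ∠DHK = 30°.

Therefore, the measure of angle ∠DHK = 30°.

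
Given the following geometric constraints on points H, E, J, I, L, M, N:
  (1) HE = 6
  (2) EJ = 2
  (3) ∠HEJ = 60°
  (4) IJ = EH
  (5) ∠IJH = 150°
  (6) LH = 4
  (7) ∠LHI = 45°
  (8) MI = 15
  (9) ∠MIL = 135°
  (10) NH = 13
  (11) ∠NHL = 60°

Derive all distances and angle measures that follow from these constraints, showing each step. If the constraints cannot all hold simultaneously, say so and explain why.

The constraints are consistent.

From the given relations:
  IJ = EH = 6

Step 1: From HE = 6, EJ = 2, and ∠HEJ = 60°, by the law of cosines:
  HJ² = HE² + EJ² - 2·HE·EJ·cos(60°) = 36 + 4 - 12 = 28
  HJ = 2·√7

Step 2: From LH = 4, HN = 13, and ∠LHN = 60°, by the law of cosines:
  LN² = LH² + HN² - 2·LH·HN·cos(60°) = 16 + 169 - 52 = 133
  LN = √133

Step 3: From HJ = 2·√7, JI = 6, and ∠HJI = 150°, by the law of cosines:
  HI² = HJ² + JI² - 2·HJ·JI·cos(150°) = 28 + 36 + 54.99 = 119
  HI ≈ 10.91

Step 4: From HE = 6, HJ = 2·√7, EJ = 2, by the inverse law of cosines:
  cos(∠EHJ) = (HE² + HJ² - EJ²) / (2·HE·HJ)
  ∠EHJ = 19.11°

Step 5: From JE = 2, JH = 2·√7, EH = 6, by the inverse law of cosines:
  cos(∠EJH) = (JE² + JH² - EH²) / (2·JE·JH)
  ∠EJH = 100.89°

Step 6: From LH = 4, LN = √133, HN = 13, by the inverse law of cosines:
  cos(∠HLN) = (LH² + LN² - HN²) / (2·LH·LN)
  ∠HLN = 102.52°

Step 7: From NH = 13, NL = √133, HL = 4, by the inverse law of cosines:
  cos(∠HNL) = (NH² + NL² - HL²) / (2·NH·NL)
  ∠HNL = 17.48°

Step 8: From IH = 10.91, HL = 4, and ∠IHL = 45°, by the law of cosines:
  IL² = IH² + HL² - 2·IH·HL·cos(45°) = 119 + 16 - 61.71 = 73.28
  IL ≈ 8.56

Step 9: From HI = 10.91, HJ = 2·√7, IJ = 6, by the inverse law of cosines:
  cos(∠IHJ) = (HI² + HJ² - IJ²) / (2·HI·HJ)
  ∠IHJ = 15.96°

Step 10: From IH = 10.91, IJ = 6, HJ = 2·√7, by the inverse law of cosines:
  cos(∠HIJ) = (IH² + IJ² - HJ²) / (2·IH·IJ)
  ∠HIJ = 14.04°

Step 11: From LI = 8.56, IM = 15, and ∠LIM = 135°, by the law of cosines:
  LM² = LI² + IM² - 2·LI·IM·cos(135°) = 73.28 + 225 + 181.6 = 479.9
  LM ≈ 21.91

Step 12: From IH = 10.91, IL = 8.56, HL = 4, by the inverse law of cosines:
  cos(∠HIL) = (IH² + IL² - HL²) / (2·IH·IL)
  ∠HIL = 19.29°

Step 13: From LH = 4, LI = 8.56, HI = 10.91, by the inverse law of cosines:
  cos(∠HLI) = (LH² + LI² - HI²) / (2·LH·LI)
  ∠HLI = 115.71°

Step 14: From LI = 8.56, LM = 21.91, IM = 15, by the inverse law of cosines:
  cos(∠ILM) = (LI² + LM² - IM²) / (2·LI·LM)
  ∠ILM = 28.96°

Step 15: From MI = 15, ML = 21.91, IL = 8.56, by the inverse law of cosines:
  cos(∠IML) = (MI² + ML² - IL²) / (2·MI·ML)
  ∠IML = 16.04°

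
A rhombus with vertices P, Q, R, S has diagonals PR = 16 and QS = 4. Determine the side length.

In a rhombus, the diagonals bisect each other perpendicularly, creating four congruent right triangles.
Each triangle has legs 8 (half of 16) and 2 (half of 4).
The hypotenuse of each right triangle is a side of the rhombus:
side = sqrt(8^2 + 2^2) = sqrt(68) = 2*sqrt(17)

2*sqrt(17)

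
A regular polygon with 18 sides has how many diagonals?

Each of the 18 vertices connects to 15 non-adjacent vertices via diagonals.
Total connections = 18 × 15 = 270, but each diagonal is counted twice.
Number of diagonals = 270 / 2 = 135.

135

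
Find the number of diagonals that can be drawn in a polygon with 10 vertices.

Total line segments between 10 vertices = C(10,2) = 45.
Subtract the 10 sides: 45 - 10 = 35 diagonals.

35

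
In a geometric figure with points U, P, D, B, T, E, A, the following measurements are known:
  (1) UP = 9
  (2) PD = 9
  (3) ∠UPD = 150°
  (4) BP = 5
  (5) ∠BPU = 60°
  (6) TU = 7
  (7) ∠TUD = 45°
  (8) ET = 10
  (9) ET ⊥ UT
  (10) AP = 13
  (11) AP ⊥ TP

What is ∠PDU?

Step 1: By the law of cosines on triangle DPU: DU² = 9² + 9² − 2·9·9·cos(150°) = 302.3, so DU ≈ 17.39.
Step 2: By the inverse law of cosines on triangle PDU: cos(∠PDU) = (9² + 17.39² − 9²) / (2·9·17.39) = 302.3/312.96 = 0.9659, so ∠PDU = 15°.

Therefore, the measure of angle ∠PDU = 15°.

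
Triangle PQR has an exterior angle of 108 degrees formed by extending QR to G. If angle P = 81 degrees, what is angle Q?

The exterior angle theorem states that an exterior angle equals the sum of the two non-adjacent interior angles.
So 108 = 81 + angle Q, which gives angle Q = 108 - 81 = 27 degrees.

27 degrees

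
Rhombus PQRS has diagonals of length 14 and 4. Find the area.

The diagonals of a rhombus divide it into four right triangles.
Each triangle has legs 14/ 2 = 7 and 4/2 = 2, so each has area (1/2)*7*2 = 7.
Four such triangles give total area = (d1 * d2) / 2 = 28.

28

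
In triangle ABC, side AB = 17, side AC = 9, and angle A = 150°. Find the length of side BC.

By the law of cosines: BC^2 = AB^2 + AC^2 - 2*AB*AC*cos(A)
BC^2 = 17^2 + 9^2 - 2*17*9*cos(150°)
BC^2 = 289 + 81 - 306*(-sqrt(3)/2)
BC^2 = 153*sqrt(3) + 370
BC = sqrt(153*sqrt(3) + 370)

sqrt(153*sqrt(3) + 370)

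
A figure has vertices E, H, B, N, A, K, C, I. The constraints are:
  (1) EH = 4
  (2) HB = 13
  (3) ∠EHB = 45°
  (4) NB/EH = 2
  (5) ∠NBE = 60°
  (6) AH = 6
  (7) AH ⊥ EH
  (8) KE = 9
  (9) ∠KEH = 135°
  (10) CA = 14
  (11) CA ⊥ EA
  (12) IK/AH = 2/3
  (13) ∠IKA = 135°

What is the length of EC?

Step 1: By the law of cosines on triangle EHA: EA² = 4² + 6² − 2·4·6·cos(90°) = 52, so EA = 2·√13.
Step 2: By the law of cosines on triangle EAC: EC² = (2·√13)² + 14² − 2·2·√13·14·cos(90°) = 248, so EC = 2·√62.

Therefore, the length of EC = 2·√62.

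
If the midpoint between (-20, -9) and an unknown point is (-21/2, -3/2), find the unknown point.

Using the midpoint formula: M = ((x1 + x2)/2, (y1 + y2)/2)
We know M = (-21/2, -3/2) and P = (-20, -9)
For x: -21/2 = (-20 + x2)/2, so x2 = 2*-21/2 - -20 = -1
For y: -3/2 = (-9 + y2)/2, so y2 = 2*-3/2 - -9 = 6
R = (-1, 6)

(-1, 6)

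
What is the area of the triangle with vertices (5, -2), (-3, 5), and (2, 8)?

The Shoelace formula computes the area from vertex coordinates by summing cross products.
For vertices (5,-2), (-3,5), (2,8):
Signed sum = 5*5 - -3*-2 + -3*8 - 2*5 + 2*-2 - 5*8
= 19 + -34 + -44 = -59
Area = (1/2)|-59| = 59/2.

59/2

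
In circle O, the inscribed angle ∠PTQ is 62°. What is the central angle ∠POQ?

By the inscribed angle theorem, the central angle is twice the inscribed angle.
Central angle = 2 × 62° = 124°

124°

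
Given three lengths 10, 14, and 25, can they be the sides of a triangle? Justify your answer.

The longest side is 25. The other two sides sum to 10 + 14 = 24.
Since 24 ≤ 25, the two shorter sides cannot reach around to close the triangle.

No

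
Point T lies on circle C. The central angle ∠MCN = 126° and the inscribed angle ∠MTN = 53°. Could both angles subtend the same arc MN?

By the inscribed angle theorem, the inscribed angle for a central angle of 126° should be 126° / 2 = 63°.
The given inscribed angle is 53°, which does not equal 63°.
Therefore, no, they do not correspond to the same arc.

No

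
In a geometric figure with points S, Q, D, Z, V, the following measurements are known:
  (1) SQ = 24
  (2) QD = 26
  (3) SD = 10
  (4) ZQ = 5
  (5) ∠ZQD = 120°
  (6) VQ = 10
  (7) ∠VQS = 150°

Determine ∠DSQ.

Step 1: By the inverse law of cosines on triangle DSQ: cos(∠DSQ) = (10² + 24² − 26²) / (2·10·24) = 0/480 = 0, so ∠DSQ = 90°.

Therefore, the measure of angle ∠DSQ = 90°.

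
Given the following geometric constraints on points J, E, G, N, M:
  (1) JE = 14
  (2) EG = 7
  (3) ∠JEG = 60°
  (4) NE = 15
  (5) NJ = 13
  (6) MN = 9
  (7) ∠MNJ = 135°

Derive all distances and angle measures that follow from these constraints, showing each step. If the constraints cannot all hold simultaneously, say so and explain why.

The constraints are consistent.

Step 1: From JE = 14, EG = 7, and ∠JEG = 60°, by the law of cosines:
  JG² = JE² + EG² - 2·JE·EG·cos(60°) = 196 + 49 - 98 = 147
  JG = 7·√3

Step 2: From JN = 13, NM = 9, and ∠JNM = 135°, by the law of cosines:
  JM² = JN² + NM² - 2·JN·NM·cos(135°) = 169 + 81 + 165.5 = 415.5
  JM ≈ 20.38

Step 3: From JE = 14, JN = 13, EN = 15, by the inverse law of cosines:
  cos(∠EJN) = (JE² + JN² - EN²) / (2·JE·JN)
  ∠EJN = 67.38°

Step 4: From EJ = 14, EN = 15, JN = 13, by the inverse law of cosines:
  cos(∠JEN) = (EJ² + EN² - JN²) / (2·EJ·EN)
  ∠JEN = 53.13°

Step 5: From NE = 15, NJ = 13, EJ = 14, by the inverse law of cosines:
  cos(∠ENJ) = (NE² + NJ² - EJ²) / (2·NE·NJ)
  ∠ENJ = 59.49°

Step 6: From JE = 14, JG = 7·√3, EG = 7, by the inverse law of cosines:
  cos(∠EJG) = (JE² + JG² - EG²) / (2·JE·JG)
  ∠EJG = 30°

Step 7: From JM = 20.38, JN = 13, MN = 9, by the inverse law of cosines:
  cos(∠MJN) = (JM² + JN² - MN²) / (2·JM·JN)
  ∠MJN = 18.19°

Step 8: From GE = 7, GJ = 7·√3, EJ = 14, by the inverse law of cosines:
  cos(∠EGJ) = (GE² + GJ² - EJ²) / (2·GE·GJ)
  ∠EGJ = 90°

Step 9: From MJ = 20.38, MN = 9, JN = 13, by the inverse law of cosines:
  cos(∠JMN) = (MJ² + MN² - JN²) / (2·MJ·MN)
  ∠JMN = 26.81°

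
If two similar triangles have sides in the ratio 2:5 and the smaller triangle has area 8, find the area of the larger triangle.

The ratio of areas of similar triangles = (side ratio)^2.
Side ratio = 2:5, so area ratio = 4:25.
Area of the larger triangle / Area of the smaller triangle = 25/4
Area of the larger triangle = 8 * 25/4 = 50

50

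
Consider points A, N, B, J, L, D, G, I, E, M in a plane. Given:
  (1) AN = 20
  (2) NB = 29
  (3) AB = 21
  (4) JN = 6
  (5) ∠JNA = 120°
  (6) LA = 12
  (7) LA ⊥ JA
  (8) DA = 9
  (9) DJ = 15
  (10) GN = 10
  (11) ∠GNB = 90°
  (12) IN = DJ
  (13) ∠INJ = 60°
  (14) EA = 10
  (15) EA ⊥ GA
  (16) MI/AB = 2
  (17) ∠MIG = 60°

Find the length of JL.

Step 1: By the law of cosines on triangle JNA: JA² = 6² + 20² − 2·6·20·cos(120°) = 556, so JA = 2·√139.
Step 2: By the law of cosines on triangle JAL: JL² = (2·√139)² + 12² − 2·2·√139·12·cos(90°) = 700, so JL = 10·√7.

Therefore, the length of JL = 10·√7.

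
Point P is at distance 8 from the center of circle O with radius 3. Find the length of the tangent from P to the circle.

The tangent, radius, and line from the external point to the center form a right triangle.
The right angle is where the tangent meets the radius.
By the Pythagorean theorem: tangent² + 3² = 8²
tangent² = 64 - 9 = 55
tangent = sqrt(55)

sqrt(55)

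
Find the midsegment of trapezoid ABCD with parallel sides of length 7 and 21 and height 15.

The midsegment of a trapezoid = (base1 + base2) / 2
midsegment = (7 + 21) / 2
midsegment = 28 / 2
midsegment = 14

14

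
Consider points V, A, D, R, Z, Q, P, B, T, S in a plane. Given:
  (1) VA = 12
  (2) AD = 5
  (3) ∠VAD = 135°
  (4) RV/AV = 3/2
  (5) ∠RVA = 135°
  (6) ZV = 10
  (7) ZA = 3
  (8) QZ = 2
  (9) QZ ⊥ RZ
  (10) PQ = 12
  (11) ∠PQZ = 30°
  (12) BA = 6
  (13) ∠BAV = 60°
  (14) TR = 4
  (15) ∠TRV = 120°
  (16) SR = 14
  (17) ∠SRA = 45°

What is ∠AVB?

Step 1: By the law of cosines on triangle VAB: VB² = 12² + 6² − 2·12·6·cos(60°) = 108, so VB = 6·√3.
Step 2: By the inverse law of cosines on triangle AVB: cos(∠AVB) = (12² + (6·√3)² − 6²) / (2·12·6·√3) = 216/249.42 = 0.866, so ∠AVB = 30°.

Therefore, the measure of angle ∠AVB = 30°.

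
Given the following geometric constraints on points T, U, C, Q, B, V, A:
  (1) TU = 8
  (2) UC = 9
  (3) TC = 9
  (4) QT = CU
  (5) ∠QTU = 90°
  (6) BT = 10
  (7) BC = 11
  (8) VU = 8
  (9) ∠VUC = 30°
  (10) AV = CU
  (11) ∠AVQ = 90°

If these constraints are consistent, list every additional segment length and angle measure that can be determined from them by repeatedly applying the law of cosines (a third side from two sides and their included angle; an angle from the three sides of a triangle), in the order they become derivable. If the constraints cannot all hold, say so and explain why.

The constraints are consistent. Derivable facts, in order:
After 1 step:
- CV ≈ 4.5
- UQ = √145
- ∠BCT = 58.99°
- ∠BTC = 70.53°
- ∠CBT = 50.48°
- ∠CTU = 63.61°
- ∠CUT = 63.61°
- ∠TCU = 52.78°
After 2 steps:
- ∠CVU = 87.38°
- ∠QUT = 48.37°
- ∠TQU = 41.63°
- ∠UCV = 62.62°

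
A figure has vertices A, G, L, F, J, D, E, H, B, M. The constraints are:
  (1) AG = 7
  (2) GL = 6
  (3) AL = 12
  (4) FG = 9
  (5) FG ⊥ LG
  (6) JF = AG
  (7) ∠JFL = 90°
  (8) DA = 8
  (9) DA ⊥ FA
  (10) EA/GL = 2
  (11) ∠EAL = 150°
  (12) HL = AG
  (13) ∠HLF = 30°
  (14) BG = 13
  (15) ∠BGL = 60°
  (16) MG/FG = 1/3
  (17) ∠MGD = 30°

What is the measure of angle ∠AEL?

From the given relations: EA = 2·GL = 2·6 = 12.
Step 1: By the law of cosines on triangle EAL: EL² = 12² + 12² − 2·12·12·cos(150°) = 537.42, so EL ≈ 23.18.
Step 2: By the inverse law of cosines on triangle AEL: cos(∠AEL) = (12² + 23.18² − 12²) / (2·12·23.18) = 537.42/556.37 = 0.9659, so ∠AEL = 15°.

Therefore, the measure of angle ∠AEL = 15°.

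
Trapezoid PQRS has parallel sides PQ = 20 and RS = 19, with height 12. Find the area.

Area of a trapezoid = (base1 + base2) * height / 2
Area = (20 + 19) * 12 / 2
Area = 39 * 12 / 2
Area = 468 / 2
Area = 234

234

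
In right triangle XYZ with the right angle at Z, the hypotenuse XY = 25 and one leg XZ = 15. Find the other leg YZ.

By the Pythagorean theorem: YZ^2 = XY^2 - XZ^2
YZ^2 = 25^2 - 15^2 = 625 - 225 = 400
YZ = sqrt(400) = 20

20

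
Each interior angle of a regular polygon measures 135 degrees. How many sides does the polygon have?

The exterior angle is the supplement of the interior angle: 180 - 135 = 45 degrees.
Since the exterior angles of any convex polygon sum to 360 degrees, the number of sides is 360 / 45 = 8.

8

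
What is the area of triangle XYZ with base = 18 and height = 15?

A triangle's area is half the area of a rectangle with the same base and height.
Area = (1/2) * 18 * 15 = 135.

135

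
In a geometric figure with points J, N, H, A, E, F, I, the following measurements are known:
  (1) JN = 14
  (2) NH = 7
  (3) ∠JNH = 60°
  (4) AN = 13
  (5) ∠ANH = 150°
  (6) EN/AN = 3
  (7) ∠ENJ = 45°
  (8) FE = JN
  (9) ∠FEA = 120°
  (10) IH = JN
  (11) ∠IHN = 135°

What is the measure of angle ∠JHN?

Step 1: By the law of cosines on triangle HNJ: HJ² = 7² + 14² − 2·7·14·cos(60°) = 147, so HJ = 7·√3.
Step 2: By the inverse law of cosines on triangle JHN: cos(∠JHN) = ((7·√3)² + 7² − 14²) / (2·7·√3·7) = 0/169.74 = 0, so ∠JHN = 90°.

Therefore, the measure of angle ∠JHN = 90°.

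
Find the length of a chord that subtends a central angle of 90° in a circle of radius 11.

Drop a perpendicular from the center to the chord, bisecting both the chord and the central angle.
Each half-chord = r sin(θ/2) = 11 sin(45°).
The full chord = 2 × 11 × sin(45°) = 11*sqrt(2).

11*sqrt(2)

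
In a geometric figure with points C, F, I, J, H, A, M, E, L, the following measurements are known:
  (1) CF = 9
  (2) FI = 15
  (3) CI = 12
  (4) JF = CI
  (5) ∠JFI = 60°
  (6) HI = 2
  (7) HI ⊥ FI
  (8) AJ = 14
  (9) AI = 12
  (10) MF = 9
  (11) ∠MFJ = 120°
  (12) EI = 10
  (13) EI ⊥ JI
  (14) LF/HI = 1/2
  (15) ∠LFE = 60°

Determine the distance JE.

From the given relations: JF = CI = 12.
Step 1: By the law of cosines on triangle JFI: JI² = 12² + 15² − 2·12·15·cos(60°) = 189, so JI = 3·√21.
Step 2: By the law of cosines on triangle JIE: JE² = (3·√21)² + 10² − 2·3·√21·10·cos(90°) = 289, so JE = 17.

Therefore, the length of JE = 17.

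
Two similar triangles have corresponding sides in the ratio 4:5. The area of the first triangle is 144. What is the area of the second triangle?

Area ratio = (4/5)^2 = 16/25. Area of the second triangle = 144 * 25/16 = 225.

225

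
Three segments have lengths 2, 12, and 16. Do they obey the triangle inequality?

Check the triangle inequality: 2 + 12 = 14 ≤ 16.
Since the sum of two sides does not exceed the third, no triangle can be formed.

No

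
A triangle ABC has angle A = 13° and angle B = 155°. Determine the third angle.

By the triangle angle sum property, the three interior angles of any triangle add up to 180°.
We know angle A = 13° and angle B = 155°, so their sum is 168°.
Therefore angle C = 180° - 168° = 12°.

12 degrees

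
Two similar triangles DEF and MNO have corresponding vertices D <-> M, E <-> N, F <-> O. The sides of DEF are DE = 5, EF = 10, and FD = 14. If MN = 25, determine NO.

Since the triangles are similar, the ratio of corresponding sides is constant.
Scale factor k = MN / DE = 25 / 5 = 5
NO = k * EF = 5 * 10 = 50

50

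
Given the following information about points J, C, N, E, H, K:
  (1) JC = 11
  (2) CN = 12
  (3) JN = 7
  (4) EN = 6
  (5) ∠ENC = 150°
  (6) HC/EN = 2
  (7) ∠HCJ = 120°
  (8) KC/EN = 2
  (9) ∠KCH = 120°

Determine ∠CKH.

From the given relations: KC = 2·EN = 2·6 = 12; HC = 2·EN = 2·6 = 12.
Step 1: By the law of cosines on triangle KCH: KH² = 12² + 12² − 2·12·12·cos(120°) = 432, so KH = 12·√3.
Step 2: By the inverse law of cosines on triangle CKH: cos(∠CKH) = (12² + (12·√3)² − 12²) / (2·12·12·√3) = 432/498.83 = 0.866, so ∠CKH = 30°.

Therefore, the measure of angle ∠CKH = 30°.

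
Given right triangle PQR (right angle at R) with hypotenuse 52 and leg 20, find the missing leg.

QR = sqrt(52^2 - 20^2) = sqrt(2304) = 48

48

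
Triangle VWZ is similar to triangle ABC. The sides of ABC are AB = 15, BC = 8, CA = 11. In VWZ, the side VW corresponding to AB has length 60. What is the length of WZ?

k = 60/15 = 4. WZ = 4 * 8 = 32.

32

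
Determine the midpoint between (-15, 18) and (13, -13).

The midpoint is the average of the coordinates:
x: (-15 + 13)/2 = -1
y: (18 + -13)/2 = 5/2
Midpoint = (-1, 5/2)

(-1, 5/2)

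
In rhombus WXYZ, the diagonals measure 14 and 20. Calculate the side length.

In a rhombus, the diagonals bisect each other perpendicularly, creating four congruent right triangles.
Each triangle has legs 7 (half of 14) and 10 (half of 20).
The hypotenuse of each right triangle is a side of the rhombus:
side = sqrt(7^2 + 10^2) = sqrt(149)

sqrt(149)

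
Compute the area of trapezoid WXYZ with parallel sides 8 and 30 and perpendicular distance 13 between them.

Area = (8 + 30) * 13 / 2 = 494 / 2 = 247

247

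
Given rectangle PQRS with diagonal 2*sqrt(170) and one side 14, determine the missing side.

The diagonal of a rectangle forms a right triangle with the two sides.
Rearranging the Pythagorean theorem: missing side = sqrt(d^2 - known^2).
= sqrt(680 - 196) = sqrt(484) = 22.

22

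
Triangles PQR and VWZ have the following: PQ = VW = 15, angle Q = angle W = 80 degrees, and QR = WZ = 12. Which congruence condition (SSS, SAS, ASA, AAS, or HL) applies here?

The given information matches SAS: Two pairs of corresponding sides and the included angle are equal (Side-Angle-Side).

SAS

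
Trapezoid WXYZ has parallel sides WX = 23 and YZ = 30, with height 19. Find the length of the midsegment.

The midsegment of a trapezoid = (base1 + base2) / 2
midsegment = (23 + 30) / 2
midsegment = 53 / 2
midsegment = 53/2

53/2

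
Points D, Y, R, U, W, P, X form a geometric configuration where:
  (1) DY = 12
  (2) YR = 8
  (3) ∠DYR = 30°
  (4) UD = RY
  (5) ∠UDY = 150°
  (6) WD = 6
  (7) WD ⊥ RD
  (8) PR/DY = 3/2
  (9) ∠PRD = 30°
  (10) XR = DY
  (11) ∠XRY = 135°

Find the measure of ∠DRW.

Step 1: By the law of cosines on triangle RYD: RD² = 8² + 12² − 2·8·12·cos(30°) = 41.72, so RD ≈ 6.46.
Step 2: By the law of cosines on triangle RDW: RW² = 6.46² + 6² − 2·6.46·6·cos(90°) = 77.72, so RW ≈ 8.82.
Step 3: By the inverse law of cosines on triangle DRW: cos(∠DRW) = (6.46² + 8.82² − 6²) / (2·6.46·8.82) = 83.45/113.89 = 0.7327, so ∠DRW = 42.89°.

Therefore, the measure of angle ∠DRW = 42.89°.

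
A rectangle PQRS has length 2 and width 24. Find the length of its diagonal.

A rectangle's diagonal splits it into two right triangles, with the diagonal as the hypotenuse.
By the Pythagorean theorem, d^2 = 2^2 + 24^2 = 580.
Therefore d = sqrt(580) = 2*sqrt(145).

2*sqrt(145)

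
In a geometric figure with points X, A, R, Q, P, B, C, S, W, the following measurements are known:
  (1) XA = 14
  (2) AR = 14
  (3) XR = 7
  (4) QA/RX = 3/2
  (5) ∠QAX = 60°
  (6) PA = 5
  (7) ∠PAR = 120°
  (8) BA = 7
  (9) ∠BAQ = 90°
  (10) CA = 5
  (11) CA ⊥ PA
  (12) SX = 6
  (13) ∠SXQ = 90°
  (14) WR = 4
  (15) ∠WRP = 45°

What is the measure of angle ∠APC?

Step 1: By the law of cosines on triangle PAC: PC² = 5² + 5² − 2·5·5·cos(90°) = 50, so PC = 5·√2.
Step 2: By the inverse law of cosines on triangle APC: cos(∠APC) = (5² + (5·√2)² − 5²) / (2·5·5·√2) = 50/70.71 = 0.7071, so ∠APC = 45°.

Therefore, the measure of angle ∠APC = 45°.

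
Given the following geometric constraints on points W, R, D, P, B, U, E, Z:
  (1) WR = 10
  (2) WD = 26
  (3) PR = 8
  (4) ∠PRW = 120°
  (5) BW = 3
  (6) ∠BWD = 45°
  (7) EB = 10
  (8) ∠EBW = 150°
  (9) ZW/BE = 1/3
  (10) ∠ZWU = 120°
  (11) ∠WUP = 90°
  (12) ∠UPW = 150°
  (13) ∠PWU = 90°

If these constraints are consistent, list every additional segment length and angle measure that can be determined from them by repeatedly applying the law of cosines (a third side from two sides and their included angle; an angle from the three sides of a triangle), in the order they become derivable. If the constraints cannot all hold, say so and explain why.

These constraints are not satisfiable: (11), (12) and (13) are the three interior angles of triangle WUP, which must sum to 180°, but 90° + 150° + 90° = 330°. No planar figure meets all of them, so nothing further can be derived.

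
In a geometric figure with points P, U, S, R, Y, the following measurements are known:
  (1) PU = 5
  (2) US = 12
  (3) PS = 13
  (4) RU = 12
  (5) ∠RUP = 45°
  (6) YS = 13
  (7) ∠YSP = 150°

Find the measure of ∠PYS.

Step 1: By the law of cosines on triangle YSP: YP² = 13² + 13² − 2·13·13·cos(150°) = 630.72, so YP ≈ 25.11.
Step 2: By the inverse law of cosines on triangle PYS: cos(∠PYS) = (25.11² + 13² − 13²) / (2·25.11·13) = 630.72/652.97 = 0.9659, so ∠PYS = 15°.

Therefore, the measure of angle ∠PYS = 15°.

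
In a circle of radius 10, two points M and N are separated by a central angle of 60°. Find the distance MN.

Chord = 2(10) sin(30°) = 10

10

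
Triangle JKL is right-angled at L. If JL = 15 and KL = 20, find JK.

In a right triangle, the square of the hypotenuse equals the sum of the squares of the two legs.
The legs are 15 and 20, so the hypotenuse = sqrt(225 + 400) = sqrt(625) = 25.

25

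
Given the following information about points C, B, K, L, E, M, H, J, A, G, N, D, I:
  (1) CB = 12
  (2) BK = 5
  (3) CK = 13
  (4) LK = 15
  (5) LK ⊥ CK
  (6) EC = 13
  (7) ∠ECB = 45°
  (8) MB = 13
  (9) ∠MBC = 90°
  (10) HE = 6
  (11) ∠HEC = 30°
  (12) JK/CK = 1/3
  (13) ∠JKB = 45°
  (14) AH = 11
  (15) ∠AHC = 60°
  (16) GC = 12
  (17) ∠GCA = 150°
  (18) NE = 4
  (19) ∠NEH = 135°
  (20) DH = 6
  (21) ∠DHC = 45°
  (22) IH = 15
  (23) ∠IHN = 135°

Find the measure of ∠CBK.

Step 1: By the inverse law of cosines on triangle CBK: cos(∠CBK) = (12² + 5² − 13²) / (2·12·5) = 0/120 = 0, so ∠CBK = 90°.

Therefore, the measure of angle ∠CBK = 90°.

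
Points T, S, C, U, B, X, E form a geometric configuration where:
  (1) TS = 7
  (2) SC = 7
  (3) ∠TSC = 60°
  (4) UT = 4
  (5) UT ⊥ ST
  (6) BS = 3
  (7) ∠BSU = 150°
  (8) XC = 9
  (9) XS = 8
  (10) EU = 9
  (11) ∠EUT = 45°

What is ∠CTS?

Step 1: By the law of cosines on triangle TSC: TC² = 7² + 7² − 2·7·7·cos(60°) = 49, so TC = 7.
Step 2: By the inverse law of cosines on triangle CTS: cos(∠CTS) = (7² + 7² − 7²) / (2·7·7) = 49/98 = 0.5, so ∠CTS = 60°.

Therefore, the measure of angle ∠CTS = 60°.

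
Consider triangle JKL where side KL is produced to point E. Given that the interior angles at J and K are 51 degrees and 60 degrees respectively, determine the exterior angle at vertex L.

By the exterior angle theorem, an exterior angle of a triangle equals the sum of the two remote interior angles.
Exterior angle = angle J + angle K
Exterior angle = 51 + 60 = 111 degrees

111 degrees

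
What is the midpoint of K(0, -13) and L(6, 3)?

The midpoint is the point halfway along the segment.
Move half the horizontal distance: 0 + (6 - 0)/2 = 0 + 6/2 = 3
Move half the vertical distance: -13 + (3 - -13)/2 = -13 + 16/2 = -5
Midpoint = (3, -5)

(3, -5)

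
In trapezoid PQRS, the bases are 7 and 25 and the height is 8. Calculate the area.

Area of a trapezoid = (base1 + base2) * height / 2
Area = (7 + 25) * 8 / 2
Area = 32 * 8 / 2
Area = 256 / 2
Area = 128

128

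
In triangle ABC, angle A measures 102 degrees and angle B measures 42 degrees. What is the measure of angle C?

Let angle C = x. Then 102 + 42 + x = 180.
x = 180 - 144 = 36 degrees.

36 degrees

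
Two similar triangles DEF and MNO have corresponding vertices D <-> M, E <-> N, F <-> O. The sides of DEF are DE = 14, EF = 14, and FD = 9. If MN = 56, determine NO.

Since the triangles are similar, the ratio of corresponding sides is constant.
Scale factor k = MN / DE = 56 / 14 = 4
NO = k * EF = 4 * 14 = 56

56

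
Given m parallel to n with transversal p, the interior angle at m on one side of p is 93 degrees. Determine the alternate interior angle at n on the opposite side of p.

Alternate interior angles lie on opposite sides of the transversal, between the parallel lines.
By the alternate interior angle theorem, they are equal: 93 degrees.

93 degrees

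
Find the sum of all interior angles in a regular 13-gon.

The sum of interior angles of an n-sided polygon is (n - 2) * 180.
For n = 13: (13 - 2) * 180 = 11 * 180 = 1980 degrees.

1980 degrees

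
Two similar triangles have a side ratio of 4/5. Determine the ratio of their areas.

The ratio of areas of similar triangles equals the square of the side ratio.
Side ratio = 4:5
Area ratio = (4/5)^2 = 16/25 = 16:25

16:25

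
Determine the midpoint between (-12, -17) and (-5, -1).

M = ((x₁ + x₂)/2, (y₁ + y₂)/2)
= ((-12 + -5)/2, (-17 + -1)/2)
= (-17/2, -18/2) = (-17/2, -9)

(-17/2, -9)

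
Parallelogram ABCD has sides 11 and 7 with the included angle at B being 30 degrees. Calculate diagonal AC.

Using the law of cosines:
d^2 = 11^2 + 7^2 - 2(11)(7)cos(30 degrees)
d^2 = 121 + 49 - 154*sqrt(3)/2
d^2 = 170 - 77*sqrt(3)
d = sqrt(170 - 77*sqrt(3))

sqrt(170 - 77*sqrt(3))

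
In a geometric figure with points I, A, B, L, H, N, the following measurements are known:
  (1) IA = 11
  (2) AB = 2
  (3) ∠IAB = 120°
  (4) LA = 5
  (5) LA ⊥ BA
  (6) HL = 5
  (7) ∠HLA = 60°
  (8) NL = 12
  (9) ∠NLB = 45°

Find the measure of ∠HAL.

Step 1: By the law of cosines on triangle ALH: AH² = 5² + 5² − 2·5·5·cos(60°) = 25, so AH = 5.
Step 2: By the inverse law of cosines on triangle HAL: cos(∠HAL) = (5² + 5² − 5²) / (2·5·5) = 25/50 = 0.5, so ∠HAL = 60°.

Therefore, the measure of angle ∠HAL = 60°.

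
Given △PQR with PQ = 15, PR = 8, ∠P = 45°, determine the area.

When two sides and the included angle are known, the area formula is (1/2)ab sin(C).
The height from one side to the opposite vertex is 8 sin(45°) = 4*sqrt(2).
Area = (1/2) * 15 * 4*sqrt(2) = 30*sqrt(2).

30*sqrt(2)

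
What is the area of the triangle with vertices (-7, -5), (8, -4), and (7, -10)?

Using the Shoelace formula for a triangle:
Area = (1/2)|x0(y1 - y2) + x1(y2 - y0) + x2(y0 - y1)|
Area = (1/2)|-7(-4 - -10) + 8(-10 - -5) + 7(-5 - -4)|
Area = (1/2)|-42 + -40 + -7|
Area = (1/2)|-89|
Area = (1/2)(89)
Area = 89/2

89/2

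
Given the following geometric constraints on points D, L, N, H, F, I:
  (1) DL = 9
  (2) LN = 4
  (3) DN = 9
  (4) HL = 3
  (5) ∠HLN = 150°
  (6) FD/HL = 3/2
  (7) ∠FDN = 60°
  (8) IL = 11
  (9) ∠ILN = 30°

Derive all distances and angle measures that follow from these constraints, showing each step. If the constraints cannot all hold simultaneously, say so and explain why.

The constraints are consistent.

From the given relations:
  FD = 3/2·HL = 3/2·3 ≈ 4.5

Step 1: From NL = 4, LH = 3, and ∠NLH = 150°, by the law of cosines:
  NH² = NL² + LH² - 2·NL·LH·cos(150°) = 16 + 9 + 20.78 = 45.78
  NH ≈ 6.77

Step 2: From ND = 9, DF = 4.5, and ∠NDF = 60°, by the law of cosines:
  NF² = ND² + DF² - 2·ND·DF·cos(60°) = 81 + 20.25 - 40.5 = 60.75
  NF = 9/2·√3

Step 3: From NL = 4, LI = 11, and ∠NLI = 30°, by the law of cosines:
  NI² = NL² + LI² - 2·NL·LI·cos(30°) = 16 + 121 - 76.21 = 60.79
  NI ≈ 7.8

Step 4: From DL = 9, DN = 9, LN = 4, by the inverse law of cosines:
  cos(∠LDN) = (DL² + DN² - LN²) / (2·DL·DN)
  ∠LDN = 25.68°

Step 5: From LD = 9, LN = 4, DN = 9, by the inverse law of cosines:
  cos(∠DLN) = (LD² + LN² - DN²) / (2·LD·LN)
  ∠DLN = 77.16°

Step 6: From ND = 9, NL = 4, DL = 9, by the inverse law of cosines:
  cos(∠DNL) = (ND² + NL² - DL²) / (2·ND·NL)
  ∠DNL = 77.16°

Step 7: From ND = 9, NF = 9/2·√3, DF = 4.5, by the inverse law of cosines:
  cos(∠DNF) = (ND² + NF² - DF²) / (2·ND·NF)
  ∠DNF = 30°

Step 8: From NH = 6.77, NL = 4, HL = 3, by the inverse law of cosines:
  cos(∠HNL) = (NH² + NL² - HL²) / (2·NH·NL)
  ∠HNL = 12.81°

Step 9: From NI = 7.8, NL = 4, IL = 11, by the inverse law of cosines:
  cos(∠INL) = (NI² + NL² - IL²) / (2·NI·NL)
  ∠INL = 135.14°

Step 10: From HL = 3, HN = 6.77, LN = 4, by the inverse law of cosines:
  cos(∠LHN) = (HL² + HN² - LN²) / (2·HL·HN)
  ∠LHN = 17.19°

Step 11: From FD = 4.5, FN = 9/2·√3, DN = 9, by the inverse law of cosines:
  cos(∠DFN) = (FD² + FN² - DN²) / (2·FD·FN)
  ∠DFN = 90°

Step 12: From IL = 11, IN = 7.8, LN = 4, by the inverse law of cosines:
  cos(∠LIN) = (IL² + IN² - LN²) / (2·IL·IN)
  ∠LIN = 14.86°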